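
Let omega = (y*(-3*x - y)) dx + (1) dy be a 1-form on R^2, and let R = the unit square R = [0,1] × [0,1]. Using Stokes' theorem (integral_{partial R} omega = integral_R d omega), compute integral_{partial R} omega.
integral_(partial R) omega = 5/2

Stokes: integral_partial_R omega = integral_R d omega with d omega = (∂Q/∂x - ∂P/∂y) dx ∧ dy.
  ∂Q/∂x = 0
  ∂P/∂y = -3*x - 2*y
  integrand = ∂Q/∂x - ∂P/∂y = 3*x + 2*y.
Integrating over R: integral_0^1 integral_0^1 (3*x + 2*y) dx dy = 5/2.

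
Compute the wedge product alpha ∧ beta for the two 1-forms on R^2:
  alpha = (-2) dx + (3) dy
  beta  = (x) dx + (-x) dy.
alpha ∧ beta = (-x) dx ∧ dy

Distribute the wedge, using dx_i ∧ dx_j = -dx_j ∧ dx_i and dx_i ∧ dx_i = 0. For each pair (i, j) with i < j, the coefficient of dx_i ∧ dx_j in alpha ∧ beta is (alpha_i * beta_j - alpha_j * beta_i). Collecting: alpha ∧ beta = (-x) dx ∧ dy.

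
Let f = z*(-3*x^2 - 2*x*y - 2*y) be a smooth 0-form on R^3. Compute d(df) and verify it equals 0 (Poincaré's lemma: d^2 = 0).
d(df) = 0

Step 1: df = sum_i (∂f/∂x_i) dx_i = (2*z*(-3*x - y)) dx + (2*z*(-x - 1)) dy + (-3*x^2 - 2*x*y - 2*y) dz.
Step 2: Apply d again. Using the 1-form formula, the coefficient of dx ∧ dy in d(df) is ∂^2 f/∂x ∂y - ∂^2 f/∂y ∂x = (-2*z) - (-2*z) = 0 (equality of mixed partials for smooth f).
Similarly for dx ∧ dz and dy ∧ dz — all coefficients vanish. So d(df) = 0.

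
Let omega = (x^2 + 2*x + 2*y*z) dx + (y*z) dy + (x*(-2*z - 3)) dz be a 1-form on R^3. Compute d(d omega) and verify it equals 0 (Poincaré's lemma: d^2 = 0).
d(d omega) = 0

Step 1: d omega = sum_{i<j} (∂f_j/∂x_i - ∂f_i/∂x_j) dx_i ∧ dx_j:
  coeff of dx ∧ dy: -2*z
  coeff of dx ∧ dz: -2*y - 2*z - 3
  coeff of dy ∧ dz: -y
Step 2: Apply d again to each 2-form coefficient. The only possible 3-form in R^3 is dx ∧ dy ∧ dz, with coefficient
  ∂(coeff of dy∧dz)/∂x - ∂(coeff of dx∧dz)/∂y + ∂(coeff of dx∧dy)/∂z
  = ∂/∂x (-y) - ∂/∂y (-2*y - 2*z - 3) + ∂/∂z (-2*z).
Each of these terms simplifies to sums of mixed partials that cancel in pairs. The result is 0 (by equality of mixed partials for smooth functions — Schwarz / Clairaut).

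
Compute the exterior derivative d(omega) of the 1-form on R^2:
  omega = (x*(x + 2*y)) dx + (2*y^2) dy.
d(omega) = (-2*x) dx ∧ dy

For a 1-form omega = sum_i f_i dx_i, the exterior derivative is
  d(omega) = sum_{i < j} (∂f_j/∂x_i - ∂f_i/∂x_j) dx_i ∧ dx_j.
  coefficient of dx ∧ dy: ∂f_2/∂x - ∂f_1/∂y = ∂(2*y^2)/∂x - ∂(x*(x + 2*y))/∂y = -2*x
Assembling: d(omega) = (-2*x) dx ∧ dy.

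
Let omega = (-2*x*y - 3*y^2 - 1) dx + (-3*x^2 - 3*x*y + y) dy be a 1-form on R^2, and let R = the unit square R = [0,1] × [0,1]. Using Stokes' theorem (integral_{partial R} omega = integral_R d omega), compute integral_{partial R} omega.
integral_(partial R) omega = -1/2

Stokes: integral_partial_R omega = integral_R d omega with d omega = (∂Q/∂x - ∂P/∂y) dx ∧ dy.
  ∂Q/∂x = -6*x - 3*y
  ∂P/∂y = -2*x - 6*y
  integrand = ∂Q/∂x - ∂P/∂y = -4*x + 3*y.
Integrating over R: integral_0^1 integral_0^1 (-4*x + 3*y) dx dy = -1/2.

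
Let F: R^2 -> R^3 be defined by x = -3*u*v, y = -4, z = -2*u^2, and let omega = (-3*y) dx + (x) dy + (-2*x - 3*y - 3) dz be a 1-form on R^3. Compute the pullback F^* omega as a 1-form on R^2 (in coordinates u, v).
F^* omega = (-24*u^2*v - 36*u - 36*v) du + (-36*u) dv

Using F^*(f dg) = (f ∘ F) d(g ∘ F), substitute each coordinate x_i by F_i(u, v) in f_i, and replace dx_i by d F_i = (∂F_i/∂u) du + (∂F_i/∂v) dv.
  For the x component: f_1(F) = 12; d F_1 = (-3*v) du + (-3*u) dv
  For the y component: f_2(F) = -3*u*v; d F_2 = (0) du + (0) dv
  For the z component: f_3(F) = 6*u*v + 9; d F_3 = (-4*u) du + (0) dv
Combining and collecting du, dv coefficients:
  coeff of du: -24*u^2*v - 36*u - 36*v
  coeff of dv: -36*u
F^* omega = (-24*u^2*v - 36*u - 36*v) du + (-36*u) dv.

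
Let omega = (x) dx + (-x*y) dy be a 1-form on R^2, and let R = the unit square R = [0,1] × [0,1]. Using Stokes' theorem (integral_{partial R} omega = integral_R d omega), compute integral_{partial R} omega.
integral_(partial R) omega = -1/2

Stokes: integral_partial_R omega = integral_R d omega with d omega = (∂Q/∂x - ∂P/∂y) dx ∧ dy.
  ∂Q/∂x = -y
  ∂P/∂y = 0
  integrand = ∂Q/∂x - ∂P/∂y = -y.
Integrating over R: integral_0^1 integral_0^1 (-y) dx dy = -1/2.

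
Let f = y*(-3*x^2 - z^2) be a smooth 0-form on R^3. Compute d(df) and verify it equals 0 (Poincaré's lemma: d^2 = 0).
d(df) = 0

Step 1: df = sum_i (∂f/∂x_i) dx_i = (-6*x*y) dx + (-3*x^2 - z^2) dy + (-2*y*z) dz.
Step 2: Apply d again. Using the 1-form formula, the coefficient of dx ∧ dy in d(df) is ∂^2 f/∂x ∂y - ∂^2 f/∂y ∂x = (-6*x) - (-6*x) = 0 (equality of mixed partials for smooth f).
Similarly for dx ∧ dz and dy ∧ dz — all coefficients vanish. So d(df) = 0.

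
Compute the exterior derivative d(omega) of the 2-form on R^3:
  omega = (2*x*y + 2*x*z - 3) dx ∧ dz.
d(omega) = (-2*x) dx ∧ dy ∧ dz

For a 2-form omega = sum_{i<j} g_{ij} dx_i ∧ dx_j, the exterior derivative is
  d(omega) = sum_{i<j} d(g_{ij}) ∧ dx_i ∧ dx_j = sum_{i<j, k} (∂g_{ij}/∂x_k) dx_k ∧ dx_i ∧ dx_j.
Expand each term, using dx_k ∧ dx_i ∧ dx_j = sgn(permutation) dx_{(a)} ∧ dx_{(b)} ∧ dx_{(c)} with (a < b < c) sorted:
  d(2*x*y + 2*x*z - 3) includes (∂/∂y)(2*x*y + 2*x*z - 3) dy = (2*x) dy, which multiplied by dx ∧ dz gives (-2*x) dx ∧ dy ∧ dz
Collecting like 3-forms: d(omega) = (-2*x) dx ∧ dy ∧ dz.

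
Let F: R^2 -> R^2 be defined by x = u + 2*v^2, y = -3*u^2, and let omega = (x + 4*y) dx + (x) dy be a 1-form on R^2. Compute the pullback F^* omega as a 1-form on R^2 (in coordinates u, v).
F^* omega = (-18*u^2 - 12*u*v^2 + u + 2*v^2) du + (4*v*(-12*u^2 + u + 2*v^2)) dv

Using F^*(f dg) = (f ∘ F) d(g ∘ F), substitute each coordinate x_i by F_i(u, v) in f_i, and replace dx_i by d F_i = (∂F_i/∂u) du + (∂F_i/∂v) dv.
  For the x component: f_1(F) = -12*u^2 + u + 2*v^2; d F_1 = (1) du + (4*v) dv
  For the y component: f_2(F) = u + 2*v^2; d F_2 = (-6*u) du + (0) dv
Combining and collecting du, dv coefficients:
  coeff of du: -18*u^2 - 12*u*v^2 + u + 2*v^2
  coeff of dv: 4*v*(-12*u^2 + u + 2*v^2)
F^* omega = (-18*u^2 - 12*u*v^2 + u + 2*v^2) du + (4*v*(-12*u^2 + u + 2*v^2)) dv.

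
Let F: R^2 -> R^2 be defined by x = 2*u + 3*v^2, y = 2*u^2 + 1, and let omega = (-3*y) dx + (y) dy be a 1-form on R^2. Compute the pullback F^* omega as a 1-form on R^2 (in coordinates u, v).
F^* omega = (8*u^3 - 12*u^2 + 4*u - 6) du + (18*v*(-2*u^2 - 1)) dv

Using F^*(f dg) = (f ∘ F) d(g ∘ F), substitute each coordinate x_i by F_i(u, v) in f_i, and replace dx_i by d F_i = (∂F_i/∂u) du + (∂F_i/∂v) dv.
  For the x component: f_1(F) = -6*u^2 - 3; d F_1 = (2) du + (6*v) dv
  For the y component: f_2(F) = 2*u^2 + 1; d F_2 = (4*u) du + (0) dv
Combining and collecting du, dv coefficients:
  coeff of du: 8*u^3 - 12*u^2 + 4*u - 6
  coeff of dv: 18*v*(-2*u^2 - 1)
F^* omega = (8*u^3 - 12*u^2 + 4*u - 6) du + (18*v*(-2*u^2 - 1)) dv.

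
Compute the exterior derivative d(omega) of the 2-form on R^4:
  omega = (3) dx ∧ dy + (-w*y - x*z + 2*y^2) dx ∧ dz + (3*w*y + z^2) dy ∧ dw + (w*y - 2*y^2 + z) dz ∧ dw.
d(omega) = (w - 4*y) dx ∧ dy ∧ dz + (-y) dx ∧ dz ∧ dw + (w - 4*y - 2*z) dy ∧ dz ∧ dw

For a 2-form omega = sum_{i<j} g_{ij} dx_i ∧ dx_j, the exterior derivative is
  d(omega) = sum_{i<j} d(g_{ij}) ∧ dx_i ∧ dx_j = sum_{i<j, k} (∂g_{ij}/∂x_k) dx_k ∧ dx_i ∧ dx_j.
Expand each term, using dx_k ∧ dx_i ∧ dx_j = sgn(permutation) dx_{(a)} ∧ dx_{(b)} ∧ dx_{(c)} with (a < b < c) sorted:
  d(-w*y - x*z + 2*y^2) includes (∂/∂y)(-w*y - x*z + 2*y^2) dy = (-w + 4*y) dy, which multiplied by dx ∧ dz gives (w - 4*y) dx ∧ dy ∧ dz
  d(-w*y - x*z + 2*y^2) includes (∂/∂w)(-w*y - x*z + 2*y^2) dw = (-y) dw, which multiplied by dx ∧ dz gives (-y) dx ∧ dz ∧ dw
  d(3*w*y + z^2) includes (∂/∂z)(3*w*y + z^2) dz = (2*z) dz, which multiplied by dy ∧ dw gives (-2*z) dy ∧ dz ∧ dw
  d(w*y - 2*y^2 + z) includes (∂/∂y)(w*y - 2*y^2 + z) dy = (w - 4*y) dy, which multiplied by dz ∧ dw gives (w - 4*y) dy ∧ dz ∧ dw
Collecting like 3-forms: d(omega) = (w - 4*y) dx ∧ dy ∧ dz + (-y) dx ∧ dz ∧ dw + (w - 4*y - 2*z) dy ∧ dz ∧ dw.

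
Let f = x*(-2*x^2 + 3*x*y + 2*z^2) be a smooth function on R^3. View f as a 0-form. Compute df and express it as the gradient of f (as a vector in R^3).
df = (-6*x^2 + 6*x*y + 2*z^2) dx + (3*x^2) dy + (4*x*z) dz; grad f = (-6*x^2 + 6*x*y + 2*z^2, 3*x^2, 4*x*z)

For a 0-form f, d f = (∂f/∂x) dx + (∂f/∂y) dy + (∂f/∂z) dz. The components of the vector representation are exactly the entries of grad f in Cartesian coordinates:
  ∂f/∂x = -6*x^2 + 6*x*y + 2*z^2
  ∂f/∂y = 3*x^2
  ∂f/∂z = 4*x*z.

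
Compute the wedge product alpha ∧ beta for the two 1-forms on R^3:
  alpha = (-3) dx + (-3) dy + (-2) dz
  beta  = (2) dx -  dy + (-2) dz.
alpha ∧ beta = (9) dx ∧ dy + (10) dx ∧ dz + (4) dy ∧ dz

Distribute the wedge, using dx_i ∧ dx_j = -dx_j ∧ dx_i and dx_i ∧ dx_i = 0. For each pair (i, j) with i < j, the coefficient of dx_i ∧ dx_j in alpha ∧ beta is (alpha_i * beta_j - alpha_j * beta_i). Collecting: alpha ∧ beta = (9) dx ∧ dy + (10) dx ∧ dz + (4) dy ∧ dz.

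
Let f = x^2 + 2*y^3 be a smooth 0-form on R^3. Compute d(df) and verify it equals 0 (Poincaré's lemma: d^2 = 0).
d(df) = 0

Step 1: df = sum_i (∂f/∂x_i) dx_i = (2*x) dx + (6*y^2) dy + (0) dz.
Step 2: Apply d again. Using the 1-form formula, the coefficient of dx ∧ dy in d(df) is ∂^2 f/∂x ∂y - ∂^2 f/∂y ∂x = (0) - (0) = 0 (equality of mixed partials for smooth f).
Similarly for dx ∧ dz and dy ∧ dz — all coefficients vanish. So d(df) = 0.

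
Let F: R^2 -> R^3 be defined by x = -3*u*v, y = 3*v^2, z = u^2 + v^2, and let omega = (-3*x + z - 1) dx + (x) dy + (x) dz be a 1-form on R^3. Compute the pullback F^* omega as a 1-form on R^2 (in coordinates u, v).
F^* omega = (3*v*(-3*u^2 - 9*u*v - v^2 + 1)) du + (3*u*(-u^2 - 9*u*v - 9*v^2 + 1)) dv

Using F^*(f dg) = (f ∘ F) d(g ∘ F), substitute each coordinate x_i by F_i(u, v) in f_i, and replace dx_i by d F_i = (∂F_i/∂u) du + (∂F_i/∂v) dv.
  For the x component: f_1(F) = u^2 + 9*u*v + v^2 - 1; d F_1 = (-3*v) du + (-3*u) dv
  For the y component: f_2(F) = -3*u*v; d F_2 = (0) du + (6*v) dv
  For the z component: f_3(F) = -3*u*v; d F_3 = (2*u) du + (2*v) dv
Combining and collecting du, dv coefficients:
  coeff of du: 3*v*(-3*u^2 - 9*u*v - v^2 + 1)
  coeff of dv: 3*u*(-u^2 - 9*u*v - 9*v^2 + 1)
F^* omega = (3*v*(-3*u^2 - 9*u*v - v^2 + 1)) du + (3*u*(-u^2 - 9*u*v - 9*v^2 + 1)) dv.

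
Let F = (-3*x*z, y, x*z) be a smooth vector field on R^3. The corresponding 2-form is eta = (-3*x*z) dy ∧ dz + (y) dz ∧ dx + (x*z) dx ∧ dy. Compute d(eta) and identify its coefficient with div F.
d(eta) = (x - 3*z + 1) dx ∧ dy ∧ dz; div F = x - 3*z + 1

For a 2-form in R^3 of the form above, applying d gives a 3-form with coefficient ∂P/∂x + ∂Q/∂y + ∂R/∂z:
  ∂P/∂x = -3*z
  ∂Q/∂y = 1
  ∂R/∂z = x
Sum = x - 3*z + 1, which is exactly div F.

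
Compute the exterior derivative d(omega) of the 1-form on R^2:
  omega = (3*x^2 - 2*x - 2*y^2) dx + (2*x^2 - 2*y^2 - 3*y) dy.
d(omega) = (4*x + 4*y) dx ∧ dy

For a 1-form omega = sum_i f_i dx_i, the exterior derivative is
  d(omega) = sum_{i < j} (∂f_j/∂x_i - ∂f_i/∂x_j) dx_i ∧ dx_j.
  coefficient of dx ∧ dy: ∂f_2/∂x - ∂f_1/∂y = ∂(2*x^2 - 2*y^2 - 3*y)/∂x - ∂(3*x^2 - 2*x - 2*y^2)/∂y = 4*x + 4*y
Assembling: d(omega) = (4*x + 4*y) dx ∧ dy.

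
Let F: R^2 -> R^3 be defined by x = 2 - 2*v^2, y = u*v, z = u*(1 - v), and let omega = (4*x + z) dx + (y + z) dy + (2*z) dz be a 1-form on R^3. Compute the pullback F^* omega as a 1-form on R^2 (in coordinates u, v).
F^* omega = (u*(2*v^2 - 3*v + 2)) du + (2*u^2*v - u^2 + 4*u*v^2 - 4*u*v + 32*v^3 - 32*v) dv

Using F^*(f dg) = (f ∘ F) d(g ∘ F), substitute each coordinate x_i by F_i(u, v) in f_i, and replace dx_i by d F_i = (∂F_i/∂u) du + (∂F_i/∂v) dv.
  For the x component: f_1(F) = -u*v + u - 8*v^2 + 8; d F_1 = (0) du + (-4*v) dv
  For the y component: f_2(F) = u; d F_2 = (v) du + (u) dv
  For the z component: f_3(F) = 2*u*(1 - v); d F_3 = (1 - v) du + (-u) dv
Combining and collecting du, dv coefficients:
  coeff of du: u*(2*v^2 - 3*v + 2)
  coeff of dv: 2*u^2*v - u^2 + 4*u*v^2 - 4*u*v + 32*v^3 - 32*v
F^* omega = (u*(2*v^2 - 3*v + 2)) du + (2*u^2*v - u^2 + 4*u*v^2 - 4*u*v + 32*v^3 - 32*v) dv.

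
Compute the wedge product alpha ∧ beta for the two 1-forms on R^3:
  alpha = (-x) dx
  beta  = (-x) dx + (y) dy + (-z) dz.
alpha ∧ beta = (-x*y) dx ∧ dy + (x*z) dx ∧ dz

Distribute the wedge, using dx_i ∧ dx_j = -dx_j ∧ dx_i and dx_i ∧ dx_i = 0. For each pair (i, j) with i < j, the coefficient of dx_i ∧ dx_j in alpha ∧ beta is (alpha_i * beta_j - alpha_j * beta_i). Collecting: alpha ∧ beta = (-x*y) dx ∧ dy + (x*z) dx ∧ dz.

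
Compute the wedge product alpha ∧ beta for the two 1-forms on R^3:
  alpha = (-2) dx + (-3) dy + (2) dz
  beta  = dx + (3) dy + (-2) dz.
alpha ∧ beta = (-3) dx ∧ dy + (2) dx ∧ dz

Distribute the wedge, using dx_i ∧ dx_j = -dx_j ∧ dx_i and dx_i ∧ dx_i = 0. For each pair (i, j) with i < j, the coefficient of dx_i ∧ dx_j in alpha ∧ beta is (alpha_i * beta_j - alpha_j * beta_i). Collecting: alpha ∧ beta = (-3) dx ∧ dy + (2) dx ∧ dz.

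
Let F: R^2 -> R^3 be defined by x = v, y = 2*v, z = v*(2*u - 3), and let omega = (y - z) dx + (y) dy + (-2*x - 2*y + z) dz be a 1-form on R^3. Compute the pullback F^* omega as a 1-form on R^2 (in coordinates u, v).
F^* omega = (v^2*(4*u - 18)) du + (2*v*(2*u^2 - 13*u + 18)) dv

Using F^*(f dg) = (f ∘ F) d(g ∘ F), substitute each coordinate x_i by F_i(u, v) in f_i, and replace dx_i by d F_i = (∂F_i/∂u) du + (∂F_i/∂v) dv.
  For the x component: f_1(F) = v*(5 - 2*u); d F_1 = (0) du + (1) dv
  For the y component: f_2(F) = 2*v; d F_2 = (0) du + (2) dv
  For the z component: f_3(F) = v*(2*u - 9); d F_3 = (2*v) du + (2*u - 3) dv
Combining and collecting du, dv coefficients:
  coeff of du: v^2*(4*u - 18)
  coeff of dv: 2*v*(2*u^2 - 13*u + 18)
F^* omega = (v^2*(4*u - 18)) du + (2*v*(2*u^2 - 13*u + 18)) dv.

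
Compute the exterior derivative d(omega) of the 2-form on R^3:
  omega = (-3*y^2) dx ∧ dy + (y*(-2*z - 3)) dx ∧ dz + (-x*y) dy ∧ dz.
d(omega) = (-y + 2*z + 3) dx ∧ dy ∧ dz

For a 2-form omega = sum_{i<j} g_{ij} dx_i ∧ dx_j, the exterior derivative is
  d(omega) = sum_{i<j} d(g_{ij}) ∧ dx_i ∧ dx_j = sum_{i<j, k} (∂g_{ij}/∂x_k) dx_k ∧ dx_i ∧ dx_j.
Expand each term, using dx_k ∧ dx_i ∧ dx_j = sgn(permutation) dx_{(a)} ∧ dx_{(b)} ∧ dx_{(c)} with (a < b < c) sorted:
  d(y*(-2*z - 3)) includes (∂/∂y)(y*(-2*z - 3)) dy = (-2*z - 3) dy, which multiplied by dx ∧ dz gives (2*z + 3) dx ∧ dy ∧ dz
  d(-x*y) includes (∂/∂x)(-x*y) dx = (-y) dx, which multiplied by dy ∧ dz gives (-y) dx ∧ dy ∧ dz
Collecting like 3-forms: d(omega) = (-y + 2*z + 3) dx ∧ dy ∧ dz.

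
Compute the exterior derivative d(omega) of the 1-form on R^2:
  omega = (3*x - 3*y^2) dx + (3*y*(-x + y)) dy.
d(omega) = (3*y) dx ∧ dy

For a 1-form omega = sum_i f_i dx_i, the exterior derivative is
  d(omega) = sum_{i < j} (∂f_j/∂x_i - ∂f_i/∂x_j) dx_i ∧ dx_j.
  coefficient of dx ∧ dy: ∂f_2/∂x - ∂f_1/∂y = ∂(3*y*(-x + y))/∂x - ∂(3*x - 3*y^2)/∂y = 3*y
Assembling: d(omega) = (3*y) dx ∧ dy.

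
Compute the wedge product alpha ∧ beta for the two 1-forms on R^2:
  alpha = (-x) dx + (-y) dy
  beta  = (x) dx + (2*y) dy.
alpha ∧ beta = (-x*y) dx ∧ dy

Distribute the wedge, using dx_i ∧ dx_j = -dx_j ∧ dx_i and dx_i ∧ dx_i = 0. For each pair (i, j) with i < j, the coefficient of dx_i ∧ dx_j in alpha ∧ beta is (alpha_i * beta_j - alpha_j * beta_i). Collecting: alpha ∧ beta = (-x*y) dx ∧ dy.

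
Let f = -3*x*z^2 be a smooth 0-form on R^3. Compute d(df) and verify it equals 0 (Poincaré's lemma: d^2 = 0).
d(df) = 0

Step 1: df = sum_i (∂f/∂x_i) dx_i = (-3*z^2) dx + (0) dy + (-6*x*z) dz.
Step 2: Apply d again. Using the 1-form formula, the coefficient of dx ∧ dy in d(df) is ∂^2 f/∂x ∂y - ∂^2 f/∂y ∂x = (0) - (0) = 0 (equality of mixed partials for smooth f).
Similarly for dx ∧ dz and dy ∧ dz — all coefficients vanish. So d(df) = 0.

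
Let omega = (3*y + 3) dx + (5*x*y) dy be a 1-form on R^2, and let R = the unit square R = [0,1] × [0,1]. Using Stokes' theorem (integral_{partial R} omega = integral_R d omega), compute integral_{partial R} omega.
integral_(partial R) omega = -1/2

Stokes: integral_partial_R omega = integral_R d omega with d omega = (∂Q/∂x - ∂P/∂y) dx ∧ dy.
  ∂Q/∂x = 5*y
  ∂P/∂y = 3
  integrand = ∂Q/∂x - ∂P/∂y = 5*y - 3.
Integrating over R: integral_0^1 integral_0^1 (5*y - 3) dx dy = -1/2.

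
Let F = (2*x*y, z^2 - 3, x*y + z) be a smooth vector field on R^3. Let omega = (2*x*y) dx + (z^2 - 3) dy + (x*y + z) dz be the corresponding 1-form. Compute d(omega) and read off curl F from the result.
d(omega) = (x - 2*z) dy ∧ dz + (-y) dz ∧ dx + (-2*x) dx ∧ dy; curl F = (x - 2*z, -y, -2*x)

d omega = sum_{i<j} (∂f_j/∂x_i - ∂f_i/∂x_j) dx_i ∧ dx_j. Under the identification (dy ∧ dz, dz ∧ dx, dx ∧ dy) ↔ (e_x, e_y, e_z), the coefficients are exactly the components of curl F. Compute:
  ∂R/∂y - ∂Q/∂z = (x) - (2*z) = x - 2*z
  ∂P/∂z - ∂R/∂x = (0) - (y) = -y
  ∂Q/∂x - ∂P/∂y = (0) - (2*x) = -2*x.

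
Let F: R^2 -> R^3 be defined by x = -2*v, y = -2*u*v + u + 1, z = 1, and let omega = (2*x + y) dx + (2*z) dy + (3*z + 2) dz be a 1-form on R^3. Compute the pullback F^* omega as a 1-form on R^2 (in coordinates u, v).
F^* omega = (2 - 4*v) du + (4*u*v - 6*u + 8*v - 2) dv

Using F^*(f dg) = (f ∘ F) d(g ∘ F), substitute each coordinate x_i by F_i(u, v) in f_i, and replace dx_i by d F_i = (∂F_i/∂u) du + (∂F_i/∂v) dv.
  For the x component: f_1(F) = -2*u*v + u - 4*v + 1; d F_1 = (0) du + (-2) dv
  For the y component: f_2(F) = 2; d F_2 = (1 - 2*v) du + (-2*u) dv
  For the z component: f_3(F) = 5; d F_3 = (0) du + (0) dv
Combining and collecting du, dv coefficients:
  coeff of du: 2 - 4*v
  coeff of dv: 4*u*v - 6*u + 8*v - 2
F^* omega = (2 - 4*v) du + (4*u*v - 6*u + 8*v - 2) dv.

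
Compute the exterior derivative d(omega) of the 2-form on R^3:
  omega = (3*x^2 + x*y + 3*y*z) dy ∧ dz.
d(omega) = (6*x + y) dx ∧ dy ∧ dz

For a 2-form omega = sum_{i<j} g_{ij} dx_i ∧ dx_j, the exterior derivative is
  d(omega) = sum_{i<j} d(g_{ij}) ∧ dx_i ∧ dx_j = sum_{i<j, k} (∂g_{ij}/∂x_k) dx_k ∧ dx_i ∧ dx_j.
Expand each term, using dx_k ∧ dx_i ∧ dx_j = sgn(permutation) dx_{(a)} ∧ dx_{(b)} ∧ dx_{(c)} with (a < b < c) sorted:
  d(3*x^2 + x*y + 3*y*z) includes (∂/∂x)(3*x^2 + x*y + 3*y*z) dx = (6*x + y) dx, which multiplied by dy ∧ dz gives (6*x + y) dx ∧ dy ∧ dz
Collecting like 3-forms: d(omega) = (6*x + y) dx ∧ dy ∧ dz.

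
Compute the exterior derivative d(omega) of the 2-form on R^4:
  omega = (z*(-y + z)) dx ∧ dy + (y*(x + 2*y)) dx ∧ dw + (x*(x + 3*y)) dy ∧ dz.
d(omega) = (2*x + 2*y + 2*z) dx ∧ dy ∧ dz + (-x - 4*y) dx ∧ dy ∧ dw

For a 2-form omega = sum_{i<j} g_{ij} dx_i ∧ dx_j, the exterior derivative is
  d(omega) = sum_{i<j} d(g_{ij}) ∧ dx_i ∧ dx_j = sum_{i<j, k} (∂g_{ij}/∂x_k) dx_k ∧ dx_i ∧ dx_j.
Expand each term, using dx_k ∧ dx_i ∧ dx_j = sgn(permutation) dx_{(a)} ∧ dx_{(b)} ∧ dx_{(c)} with (a < b < c) sorted:
  d(z*(-y + z)) includes (∂/∂z)(z*(-y + z)) dz = (-y + 2*z) dz, which multiplied by dx ∧ dy gives (-y + 2*z) dx ∧ dy ∧ dz
  d(y*(x + 2*y)) includes (∂/∂y)(y*(x + 2*y)) dy = (x + 4*y) dy, which multiplied by dx ∧ dw gives (-x - 4*y) dx ∧ dy ∧ dw
  d(x*(x + 3*y)) includes (∂/∂x)(x*(x + 3*y)) dx = (2*x + 3*y) dx, which multiplied by dy ∧ dz gives (2*x + 3*y) dx ∧ dy ∧ dz
Collecting like 3-forms: d(omega) = (2*x + 2*y + 2*z) dx ∧ dy ∧ dz + (-x - 4*y) dx ∧ dy ∧ dw.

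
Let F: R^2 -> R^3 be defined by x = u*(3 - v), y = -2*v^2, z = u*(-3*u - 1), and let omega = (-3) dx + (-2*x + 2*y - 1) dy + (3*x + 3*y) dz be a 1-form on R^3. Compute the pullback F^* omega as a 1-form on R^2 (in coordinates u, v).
F^* omega = (18*u^2*v - 54*u^2 + 36*u*v^2 + 3*u*v - 9*u + 6*v^2 + 3*v - 9) du + (-8*u*v^2 + 24*u*v + 3*u + 16*v^3 + 4*v) dv

Using F^*(f dg) = (f ∘ F) d(g ∘ F), substitute each coordinate x_i by F_i(u, v) in f_i, and replace dx_i by d F_i = (∂F_i/∂u) du + (∂F_i/∂v) dv.
  For the x component: f_1(F) = -3; d F_1 = (3 - v) du + (-u) dv
  For the y component: f_2(F) = 2*u*v - 6*u - 4*v^2 - 1; d F_2 = (0) du + (-4*v) dv
  For the z component: f_3(F) = -3*u*v + 9*u - 6*v^2; d F_3 = (-6*u - 1) du + (0) dv
Combining and collecting du, dv coefficients:
  coeff of du: 18*u^2*v - 54*u^2 + 36*u*v^2 + 3*u*v - 9*u + 6*v^2 + 3*v - 9
  coeff of dv: -8*u*v^2 + 24*u*v + 3*u + 16*v^3 + 4*v
F^* omega = (18*u^2*v - 54*u^2 + 36*u*v^2 + 3*u*v - 9*u + 6*v^2 + 3*v - 9) du + (-8*u*v^2 + 24*u*v + 3*u + 16*v^3 + 4*v) dv.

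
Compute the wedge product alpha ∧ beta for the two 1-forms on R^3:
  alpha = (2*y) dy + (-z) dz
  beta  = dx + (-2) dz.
alpha ∧ beta = (-2*y) dx ∧ dy + (-4*y) dy ∧ dz + (z) dx ∧ dz

Distribute the wedge, using dx_i ∧ dx_j = -dx_j ∧ dx_i and dx_i ∧ dx_i = 0. For each pair (i, j) with i < j, the coefficient of dx_i ∧ dx_j in alpha ∧ beta is (alpha_i * beta_j - alpha_j * beta_i). Collecting: alpha ∧ beta = (-2*y) dx ∧ dy + (-4*y) dy ∧ dz + (z) dx ∧ dz.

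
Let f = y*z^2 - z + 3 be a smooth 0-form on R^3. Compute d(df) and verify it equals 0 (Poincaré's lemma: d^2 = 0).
d(df) = 0

Step 1: df = sum_i (∂f/∂x_i) dx_i = (0) dx + (z^2) dy + (2*y*z - 1) dz.
Step 2: Apply d again. Using the 1-form formula, the coefficient of dx ∧ dy in d(df) is ∂^2 f/∂x ∂y - ∂^2 f/∂y ∂x = (0) - (0) = 0 (equality of mixed partials for smooth f).
Similarly for dx ∧ dz and dy ∧ dz — all coefficients vanish. So d(df) = 0.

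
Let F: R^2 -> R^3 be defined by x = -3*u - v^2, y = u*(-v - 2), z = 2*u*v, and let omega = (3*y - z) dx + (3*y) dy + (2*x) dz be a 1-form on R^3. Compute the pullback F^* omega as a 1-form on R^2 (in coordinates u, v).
F^* omega = (3*u*v^2 + 15*u*v + 30*u - 4*v^3) du + (3*u*(u*v - 2*u + 2*v^2 + 4*v)) dv

Using F^*(f dg) = (f ∘ F) d(g ∘ F), substitute each coordinate x_i by F_i(u, v) in f_i, and replace dx_i by d F_i = (∂F_i/∂u) du + (∂F_i/∂v) dv.
  For the x component: f_1(F) = u*(-5*v - 6); d F_1 = (-3) du + (-2*v) dv
  For the y component: f_2(F) = 3*u*(-v - 2); d F_2 = (-v - 2) du + (-u) dv
  For the z component: f_3(F) = -6*u - 2*v^2; d F_3 = (2*v) du + (2*u) dv
Combining and collecting du, dv coefficients:
  coeff of du: 3*u*v^2 + 15*u*v + 30*u - 4*v^3
  coeff of dv: 3*u*(u*v - 2*u + 2*v^2 + 4*v)
F^* omega = (3*u*v^2 + 15*u*v + 30*u - 4*v^3) du + (3*u*(u*v - 2*u + 2*v^2 + 4*v)) dv.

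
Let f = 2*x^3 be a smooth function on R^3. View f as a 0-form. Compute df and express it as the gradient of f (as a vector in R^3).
df = (6*x^2) dx + (0) dy + (0) dz; grad f = (6*x^2, 0, 0)

For a 0-form f, d f = (∂f/∂x) dx + (∂f/∂y) dy + (∂f/∂z) dz. The components of the vector representation are exactly the entries of grad f in Cartesian coordinates:
  ∂f/∂x = 6*x^2
  ∂f/∂y = 0
  ∂f/∂z = 0.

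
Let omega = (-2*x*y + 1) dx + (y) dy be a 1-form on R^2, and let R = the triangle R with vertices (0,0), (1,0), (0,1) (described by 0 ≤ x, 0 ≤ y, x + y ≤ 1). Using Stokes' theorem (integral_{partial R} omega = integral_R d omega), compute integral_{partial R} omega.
integral_(partial R) omega = 1/3

Stokes: integral_partial_R omega = integral_R d omega with d omega = (∂Q/∂x - ∂P/∂y) dx ∧ dy.
  ∂Q/∂x = 0
  ∂P/∂y = -2*x
  integrand = ∂Q/∂x - ∂P/∂y = 2*x.
Integrating over R: integral_0^1 integral_0^{1-x} (2*x) dy dx = 1/3.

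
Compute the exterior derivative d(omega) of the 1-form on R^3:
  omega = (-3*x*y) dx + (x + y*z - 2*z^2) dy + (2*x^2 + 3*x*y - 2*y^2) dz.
d(omega) = (3*x + 1) dx ∧ dy + (4*x + 3*y) dx ∧ dz + (3*x - 5*y + 4*z) dy ∧ dz

For a 1-form omega = sum_i f_i dx_i, the exterior derivative is
  d(omega) = sum_{i < j} (∂f_j/∂x_i - ∂f_i/∂x_j) dx_i ∧ dx_j.
  coefficient of dx ∧ dy: ∂f_2/∂x - ∂f_1/∂y = ∂(x + y*z - 2*z^2)/∂x - ∂(-3*x*y)/∂y = 3*x + 1
  coefficient of dx ∧ dz: ∂f_3/∂x - ∂f_1/∂z = ∂(2*x^2 + 3*x*y - 2*y^2)/∂x - ∂(-3*x*y)/∂z = 4*x + 3*y
  coefficient of dy ∧ dz: ∂f_3/∂y - ∂f_2/∂z = ∂(2*x^2 + 3*x*y - 2*y^2)/∂y - ∂(x + y*z - 2*z^2)/∂z = 3*x - 5*y + 4*z
Assembling: d(omega) = (3*x + 1) dx ∧ dy + (4*x + 3*y) dx ∧ dz + (3*x - 5*y + 4*z) dy ∧ dz.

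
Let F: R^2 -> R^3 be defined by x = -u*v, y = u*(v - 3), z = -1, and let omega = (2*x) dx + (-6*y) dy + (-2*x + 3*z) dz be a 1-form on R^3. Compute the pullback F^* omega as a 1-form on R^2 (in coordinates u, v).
F^* omega = (2*u*(-2*v^2 + 18*v - 27)) du + (u^2*(18 - 4*v)) dv

Using F^*(f dg) = (f ∘ F) d(g ∘ F), substitute each coordinate x_i by F_i(u, v) in f_i, and replace dx_i by d F_i = (∂F_i/∂u) du + (∂F_i/∂v) dv.
  For the x component: f_1(F) = -2*u*v; d F_1 = (-v) du + (-u) dv
  For the y component: f_2(F) = 6*u*(3 - v); d F_2 = (v - 3) du + (u) dv
  For the z component: f_3(F) = 2*u*v - 3; d F_3 = (0) du + (0) dv
Combining and collecting du, dv coefficients:
  coeff of du: 2*u*(-2*v^2 + 18*v - 27)
  coeff of dv: u^2*(18 - 4*v)
F^* omega = (2*u*(-2*v^2 + 18*v - 27)) du + (u^2*(18 - 4*v)) dv.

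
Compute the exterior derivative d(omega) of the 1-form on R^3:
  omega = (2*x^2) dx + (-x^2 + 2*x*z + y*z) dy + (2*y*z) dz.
d(omega) = (-2*x + 2*z) dx ∧ dy + (-2*x - y + 2*z) dy ∧ dz

For a 1-form omega = sum_i f_i dx_i, the exterior derivative is
  d(omega) = sum_{i < j} (∂f_j/∂x_i - ∂f_i/∂x_j) dx_i ∧ dx_j.
  coefficient of dx ∧ dy: ∂f_2/∂x - ∂f_1/∂y = ∂(-x^2 + 2*x*z + y*z)/∂x - ∂(2*x^2)/∂y = -2*x + 2*z
  coefficient of dy ∧ dz: ∂f_3/∂y - ∂f_2/∂z = ∂(2*y*z)/∂y - ∂(-x^2 + 2*x*z + y*z)/∂z = -2*x - y + 2*z
Assembling: d(omega) = (-2*x + 2*z) dx ∧ dy + (-2*x - y + 2*z) dy ∧ dz.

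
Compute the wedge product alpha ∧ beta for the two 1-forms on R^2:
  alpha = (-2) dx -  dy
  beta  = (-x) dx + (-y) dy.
alpha ∧ beta = (-x + 2*y) dx ∧ dy

Distribute the wedge, using dx_i ∧ dx_j = -dx_j ∧ dx_i and dx_i ∧ dx_i = 0. For each pair (i, j) with i < j, the coefficient of dx_i ∧ dx_j in alpha ∧ beta is (alpha_i * beta_j - alpha_j * beta_i). Collecting: alpha ∧ beta = (-x + 2*y) dx ∧ dy.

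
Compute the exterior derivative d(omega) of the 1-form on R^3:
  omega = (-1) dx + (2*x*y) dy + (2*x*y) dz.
d(omega) = (2*y) dx ∧ dy + (2*y) dx ∧ dz + (2*x) dy ∧ dz

For a 1-form omega = sum_i f_i dx_i, the exterior derivative is
  d(omega) = sum_{i < j} (∂f_j/∂x_i - ∂f_i/∂x_j) dx_i ∧ dx_j.
  coefficient of dx ∧ dy: ∂f_2/∂x - ∂f_1/∂y = ∂(2*x*y)/∂x - ∂(-1)/∂y = 2*y
  coefficient of dx ∧ dz: ∂f_3/∂x - ∂f_1/∂z = ∂(2*x*y)/∂x - ∂(-1)/∂z = 2*y
  coefficient of dy ∧ dz: ∂f_3/∂y - ∂f_2/∂z = ∂(2*x*y)/∂y - ∂(2*x*y)/∂z = 2*x
Assembling: d(omega) = (2*y) dx ∧ dy + (2*y) dx ∧ dz + (2*x) dy ∧ dz.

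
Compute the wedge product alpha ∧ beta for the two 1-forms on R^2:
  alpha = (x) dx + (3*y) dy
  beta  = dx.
alpha ∧ beta = (-3*y) dx ∧ dy

Distribute the wedge, using dx_i ∧ dx_j = -dx_j ∧ dx_i and dx_i ∧ dx_i = 0. For each pair (i, j) with i < j, the coefficient of dx_i ∧ dx_j in alpha ∧ beta is (alpha_i * beta_j - alpha_j * beta_i). Collecting: alpha ∧ beta = (-3*y) dx ∧ dy.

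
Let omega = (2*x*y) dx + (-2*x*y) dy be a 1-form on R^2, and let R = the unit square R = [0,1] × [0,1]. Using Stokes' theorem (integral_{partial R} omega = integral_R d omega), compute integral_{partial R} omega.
integral_(partial R) omega = -2

Stokes: integral_partial_R omega = integral_R d omega with d omega = (∂Q/∂x - ∂P/∂y) dx ∧ dy.
  ∂Q/∂x = -2*y
  ∂P/∂y = 2*x
  integrand = ∂Q/∂x - ∂P/∂y = -2*x - 2*y.
Integrating over R: integral_0^1 integral_0^1 (-2*x - 2*y) dx dy = -2.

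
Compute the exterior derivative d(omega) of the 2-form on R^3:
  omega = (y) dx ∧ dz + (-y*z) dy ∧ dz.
d(omega) = (-1) dx ∧ dy ∧ dz

For a 2-form omega = sum_{i<j} g_{ij} dx_i ∧ dx_j, the exterior derivative is
  d(omega) = sum_{i<j} d(g_{ij}) ∧ dx_i ∧ dx_j = sum_{i<j, k} (∂g_{ij}/∂x_k) dx_k ∧ dx_i ∧ dx_j.
Expand each term, using dx_k ∧ dx_i ∧ dx_j = sgn(permutation) dx_{(a)} ∧ dx_{(b)} ∧ dx_{(c)} with (a < b < c) sorted:
  d(y) includes (∂/∂y)(y) dy = (1) dy, which multiplied by dx ∧ dz gives (-1) dx ∧ dy ∧ dz
Collecting like 3-forms: d(omega) = (-1) dx ∧ dy ∧ dz.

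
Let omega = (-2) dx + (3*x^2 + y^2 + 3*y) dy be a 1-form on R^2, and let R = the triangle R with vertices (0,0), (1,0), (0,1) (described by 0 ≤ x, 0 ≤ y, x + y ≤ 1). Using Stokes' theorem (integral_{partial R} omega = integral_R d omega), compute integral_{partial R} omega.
integral_(partial R) omega = 1

Stokes: integral_partial_R omega = integral_R d omega with d omega = (∂Q/∂x - ∂P/∂y) dx ∧ dy.
  ∂Q/∂x = 6*x
  ∂P/∂y = 0
  integrand = ∂Q/∂x - ∂P/∂y = 6*x.
Integrating over R: integral_0^1 integral_0^{1-x} (6*x) dy dx = 1.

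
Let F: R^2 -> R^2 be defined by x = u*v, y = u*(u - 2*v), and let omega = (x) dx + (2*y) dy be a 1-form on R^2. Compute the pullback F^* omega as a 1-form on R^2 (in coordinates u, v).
F^* omega = (u*(4*u^2 - 12*u*v + 9*v^2)) du + (u^2*(-4*u + 9*v)) dv

Using F^*(f dg) = (f ∘ F) d(g ∘ F), substitute each coordinate x_i by F_i(u, v) in f_i, and replace dx_i by d F_i = (∂F_i/∂u) du + (∂F_i/∂v) dv.
  For the x component: f_1(F) = u*v; d F_1 = (v) du + (u) dv
  For the y component: f_2(F) = 2*u*(u - 2*v); d F_2 = (2*u - 2*v) du + (-2*u) dv
Combining and collecting du, dv coefficients:
  coeff of du: u*(4*u^2 - 12*u*v + 9*v^2)
  coeff of dv: u^2*(-4*u + 9*v)
F^* omega = (u*(4*u^2 - 12*u*v + 9*v^2)) du + (u^2*(-4*u + 9*v)) dv.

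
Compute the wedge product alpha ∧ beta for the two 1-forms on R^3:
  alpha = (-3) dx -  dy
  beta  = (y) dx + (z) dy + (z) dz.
alpha ∧ beta = (y - 3*z) dx ∧ dy + (-3*z) dx ∧ dz + (-z) dy ∧ dz

Distribute the wedge, using dx_i ∧ dx_j = -dx_j ∧ dx_i and dx_i ∧ dx_i = 0. For each pair (i, j) with i < j, the coefficient of dx_i ∧ dx_j in alpha ∧ beta is (alpha_i * beta_j - alpha_j * beta_i). Collecting: alpha ∧ beta = (y - 3*z) dx ∧ dy + (-3*z) dx ∧ dz + (-z) dy ∧ dz.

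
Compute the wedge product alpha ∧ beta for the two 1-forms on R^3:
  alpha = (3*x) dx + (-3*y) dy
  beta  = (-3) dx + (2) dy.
alpha ∧ beta = (6*x - 9*y) dx ∧ dy

Distribute the wedge, using dx_i ∧ dx_j = -dx_j ∧ dx_i and dx_i ∧ dx_i = 0. For each pair (i, j) with i < j, the coefficient of dx_i ∧ dx_j in alpha ∧ beta is (alpha_i * beta_j - alpha_j * beta_i). Collecting: alpha ∧ beta = (6*x - 9*y) dx ∧ dy.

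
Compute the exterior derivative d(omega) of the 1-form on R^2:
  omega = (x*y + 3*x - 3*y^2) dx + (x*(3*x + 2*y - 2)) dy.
d(omega) = (5*x + 8*y - 2) dx ∧ dy

For a 1-form omega = sum_i f_i dx_i, the exterior derivative is
  d(omega) = sum_{i < j} (∂f_j/∂x_i - ∂f_i/∂x_j) dx_i ∧ dx_j.
  coefficient of dx ∧ dy: ∂f_2/∂x - ∂f_1/∂y = ∂(x*(3*x + 2*y - 2))/∂x - ∂(x*y + 3*x - 3*y^2)/∂y = 5*x + 8*y - 2
Assembling: d(omega) = (5*x + 8*y - 2) dx ∧ dy.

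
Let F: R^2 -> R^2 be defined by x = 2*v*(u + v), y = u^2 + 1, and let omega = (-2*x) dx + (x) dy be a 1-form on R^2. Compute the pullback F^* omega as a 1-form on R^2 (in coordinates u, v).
F^* omega = (4*v*(u^2 - u*v - 2*v^2)) du + (8*v*(-u^2 - 3*u*v - 2*v^2)) dv

Using F^*(f dg) = (f ∘ F) d(g ∘ F), substitute each coordinate x_i by F_i(u, v) in f_i, and replace dx_i by d F_i = (∂F_i/∂u) du + (∂F_i/∂v) dv.
  For the x component: f_1(F) = 4*v*(-u - v); d F_1 = (2*v) du + (2*u + 4*v) dv
  For the y component: f_2(F) = 2*v*(u + v); d F_2 = (2*u) du + (0) dv
Combining and collecting du, dv coefficients:
  coeff of du: 4*v*(u^2 - u*v - 2*v^2)
  coeff of dv: 8*v*(-u^2 - 3*u*v - 2*v^2)
F^* omega = (4*v*(u^2 - u*v - 2*v^2)) du + (8*v*(-u^2 - 3*u*v - 2*v^2)) dv.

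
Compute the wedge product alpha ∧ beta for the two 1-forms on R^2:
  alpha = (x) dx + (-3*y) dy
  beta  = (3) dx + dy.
alpha ∧ beta = (x + 9*y) dx ∧ dy

Distribute the wedge, using dx_i ∧ dx_j = -dx_j ∧ dx_i and dx_i ∧ dx_i = 0. For each pair (i, j) with i < j, the coefficient of dx_i ∧ dx_j in alpha ∧ beta is (alpha_i * beta_j - alpha_j * beta_i). Collecting: alpha ∧ beta = (x + 9*y) dx ∧ dy.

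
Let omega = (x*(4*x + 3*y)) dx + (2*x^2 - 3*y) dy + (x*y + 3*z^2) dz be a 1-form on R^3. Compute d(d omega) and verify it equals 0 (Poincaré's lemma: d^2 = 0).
d(d omega) = 0

Step 1: d omega = sum_{i<j} (∂f_j/∂x_i - ∂f_i/∂x_j) dx_i ∧ dx_j:
  coeff of dx ∧ dy: x
  coeff of dx ∧ dz: y
  coeff of dy ∧ dz: x
Step 2: Apply d again to each 2-form coefficient. The only possible 3-form in R^3 is dx ∧ dy ∧ dz, with coefficient
  ∂(coeff of dy∧dz)/∂x - ∂(coeff of dx∧dz)/∂y + ∂(coeff of dx∧dy)/∂z
  = ∂/∂x (x) - ∂/∂y (y) + ∂/∂z (x).
Each of these terms simplifies to sums of mixed partials that cancel in pairs. The result is 0 (by equality of mixed partials for smooth functions — Schwarz / Clairaut).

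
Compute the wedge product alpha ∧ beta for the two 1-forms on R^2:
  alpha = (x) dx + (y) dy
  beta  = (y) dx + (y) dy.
alpha ∧ beta = (y*(x - y)) dx ∧ dy

Distribute the wedge, using dx_i ∧ dx_j = -dx_j ∧ dx_i and dx_i ∧ dx_i = 0. For each pair (i, j) with i < j, the coefficient of dx_i ∧ dx_j in alpha ∧ beta is (alpha_i * beta_j - alpha_j * beta_i). Collecting: alpha ∧ beta = (y*(x - y)) dx ∧ dy.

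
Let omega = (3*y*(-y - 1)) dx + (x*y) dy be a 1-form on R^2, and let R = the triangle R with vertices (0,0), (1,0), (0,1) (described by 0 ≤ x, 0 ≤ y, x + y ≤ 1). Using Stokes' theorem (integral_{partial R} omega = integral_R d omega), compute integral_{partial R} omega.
integral_(partial R) omega = 8/3

Stokes: integral_partial_R omega = integral_R d omega with d omega = (∂Q/∂x - ∂P/∂y) dx ∧ dy.
  ∂Q/∂x = y
  ∂P/∂y = -6*y - 3
  integrand = ∂Q/∂x - ∂P/∂y = 7*y + 3.
Integrating over R: integral_0^1 integral_0^{1-x} (7*y + 3) dy dx = 8/3.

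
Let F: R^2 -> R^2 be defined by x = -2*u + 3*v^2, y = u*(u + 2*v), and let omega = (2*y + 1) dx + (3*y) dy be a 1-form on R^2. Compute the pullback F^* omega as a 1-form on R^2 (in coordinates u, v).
F^* omega = (6*u^3 + 18*u^2*v - 4*u^2 + 12*u*v^2 - 8*u*v - 2) du + (6*u^3 + 24*u^2*v + 24*u*v^2 + 6*v) dv

Using F^*(f dg) = (f ∘ F) d(g ∘ F), substitute each coordinate x_i by F_i(u, v) in f_i, and replace dx_i by d F_i = (∂F_i/∂u) du + (∂F_i/∂v) dv.
  For the x component: f_1(F) = 2*u^2 + 4*u*v + 1; d F_1 = (-2) du + (6*v) dv
  For the y component: f_2(F) = 3*u*(u + 2*v); d F_2 = (2*u + 2*v) du + (2*u) dv
Combining and collecting du, dv coefficients:
  coeff of du: 6*u^3 + 18*u^2*v - 4*u^2 + 12*u*v^2 - 8*u*v - 2
  coeff of dv: 6*u^3 + 24*u^2*v + 24*u*v^2 + 6*v
F^* omega = (6*u^3 + 18*u^2*v - 4*u^2 + 12*u*v^2 - 8*u*v - 2) du + (6*u^3 + 24*u^2*v + 24*u*v^2 + 6*v) dv.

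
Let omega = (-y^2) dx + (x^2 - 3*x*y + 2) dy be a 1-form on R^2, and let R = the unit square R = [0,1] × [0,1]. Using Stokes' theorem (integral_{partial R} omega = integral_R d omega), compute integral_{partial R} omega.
integral_(partial R) omega = 1/2

Stokes: integral_partial_R omega = integral_R d omega with d omega = (∂Q/∂x - ∂P/∂y) dx ∧ dy.
  ∂Q/∂x = 2*x - 3*y
  ∂P/∂y = -2*y
  integrand = ∂Q/∂x - ∂P/∂y = 2*x - y.
Integrating over R: integral_0^1 integral_0^1 (2*x - y) dx dy = 1/2.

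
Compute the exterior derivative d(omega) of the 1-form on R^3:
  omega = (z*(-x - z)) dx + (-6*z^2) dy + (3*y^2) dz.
d(omega) = (x + 2*z) dx ∧ dz + (6*y + 12*z) dy ∧ dz

For a 1-form omega = sum_i f_i dx_i, the exterior derivative is
  d(omega) = sum_{i < j} (∂f_j/∂x_i - ∂f_i/∂x_j) dx_i ∧ dx_j.
  coefficient of dx ∧ dz: ∂f_3/∂x - ∂f_1/∂z = ∂(3*y^2)/∂x - ∂(z*(-x - z))/∂z = x + 2*z
  coefficient of dy ∧ dz: ∂f_3/∂y - ∂f_2/∂z = ∂(3*y^2)/∂y - ∂(-6*z^2)/∂z = 6*y + 12*z
Assembling: d(omega) = (x + 2*z) dx ∧ dz + (6*y + 12*z) dy ∧ dz.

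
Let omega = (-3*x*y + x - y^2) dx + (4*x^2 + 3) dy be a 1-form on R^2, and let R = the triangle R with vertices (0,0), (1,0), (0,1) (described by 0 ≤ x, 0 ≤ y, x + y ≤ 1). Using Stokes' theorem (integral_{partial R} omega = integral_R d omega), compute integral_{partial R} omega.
integral_(partial R) omega = 13/6

Stokes: integral_partial_R omega = integral_R d omega with d omega = (∂Q/∂x - ∂P/∂y) dx ∧ dy.
  ∂Q/∂x = 8*x
  ∂P/∂y = -3*x - 2*y
  integrand = ∂Q/∂x - ∂P/∂y = 11*x + 2*y.
Integrating over R: integral_0^1 integral_0^{1-x} (11*x + 2*y) dy dx = 13/6.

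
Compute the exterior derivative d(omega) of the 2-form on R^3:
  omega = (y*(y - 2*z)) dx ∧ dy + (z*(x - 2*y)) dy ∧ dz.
d(omega) = (-2*y + z) dx ∧ dy ∧ dz

For a 2-form omega = sum_{i<j} g_{ij} dx_i ∧ dx_j, the exterior derivative is
  d(omega) = sum_{i<j} d(g_{ij}) ∧ dx_i ∧ dx_j = sum_{i<j, k} (∂g_{ij}/∂x_k) dx_k ∧ dx_i ∧ dx_j.
Expand each term, using dx_k ∧ dx_i ∧ dx_j = sgn(permutation) dx_{(a)} ∧ dx_{(b)} ∧ dx_{(c)} with (a < b < c) sorted:
  d(y*(y - 2*z)) includes (∂/∂z)(y*(y - 2*z)) dz = (-2*y) dz, which multiplied by dx ∧ dy gives (-2*y) dx ∧ dy ∧ dz
  d(z*(x - 2*y)) includes (∂/∂x)(z*(x - 2*y)) dx = (z) dx, which multiplied by dy ∧ dz gives (z) dx ∧ dy ∧ dz
Collecting like 3-forms: d(omega) = (-2*y + z) dx ∧ dy ∧ dz.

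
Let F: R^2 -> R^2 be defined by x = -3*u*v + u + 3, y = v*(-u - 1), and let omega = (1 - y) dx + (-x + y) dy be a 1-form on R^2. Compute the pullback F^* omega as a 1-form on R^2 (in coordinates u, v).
F^* omega = (-5*u*v^2 + 2*u*v - 2*v^2 + v + 1) du + (-5*u^2*v + u^2 - 4*u*v + u + v + 3) dv

Using F^*(f dg) = (f ∘ F) d(g ∘ F), substitute each coordinate x_i by F_i(u, v) in f_i, and replace dx_i by d F_i = (∂F_i/∂u) du + (∂F_i/∂v) dv.
  For the x component: f_1(F) = u*v + v + 1; d F_1 = (1 - 3*v) du + (-3*u) dv
  For the y component: f_2(F) = 2*u*v - u - v - 3; d F_2 = (-v) du + (-u - 1) dv
Combining and collecting du, dv coefficients:
  coeff of du: -5*u*v^2 + 2*u*v - 2*v^2 + v + 1
  coeff of dv: -5*u^2*v + u^2 - 4*u*v + u + v + 3
F^* omega = (-5*u*v^2 + 2*u*v - 2*v^2 + v + 1) du + (-5*u^2*v + u^2 - 4*u*v + u + v + 3) dv.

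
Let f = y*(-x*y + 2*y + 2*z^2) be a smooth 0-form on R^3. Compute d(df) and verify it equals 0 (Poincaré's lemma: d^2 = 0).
d(df) = 0

Step 1: df = sum_i (∂f/∂x_i) dx_i = (-y^2) dx + (-2*x*y + 4*y + 2*z^2) dy + (4*y*z) dz.
Step 2: Apply d again. Using the 1-form formula, the coefficient of dx ∧ dy in d(df) is ∂^2 f/∂x ∂y - ∂^2 f/∂y ∂x = (-2*y) - (-2*y) = 0 (equality of mixed partials for smooth f).
Similarly for dx ∧ dz and dy ∧ dz — all coefficients vanish. So d(df) = 0.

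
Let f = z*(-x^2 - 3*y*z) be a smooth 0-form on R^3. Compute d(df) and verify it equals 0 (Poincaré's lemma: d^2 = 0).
d(df) = 0

Step 1: df = sum_i (∂f/∂x_i) dx_i = (-2*x*z) dx + (-3*z^2) dy + (-x^2 - 6*y*z) dz.
Step 2: Apply d again. Using the 1-form formula, the coefficient of dx ∧ dy in d(df) is ∂^2 f/∂x ∂y - ∂^2 f/∂y ∂x = (0) - (0) = 0 (equality of mixed partials for smooth f).
Similarly for dx ∧ dz and dy ∧ dz — all coefficients vanish. So d(df) = 0.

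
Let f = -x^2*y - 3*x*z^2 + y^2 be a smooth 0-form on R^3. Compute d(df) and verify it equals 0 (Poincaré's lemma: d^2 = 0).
d(df) = 0

Step 1: df = sum_i (∂f/∂x_i) dx_i = (-2*x*y - 3*z^2) dx + (-x^2 + 2*y) dy + (-6*x*z) dz.
Step 2: Apply d again. Using the 1-form formula, the coefficient of dx ∧ dy in d(df) is ∂^2 f/∂x ∂y - ∂^2 f/∂y ∂x = (-2*x) - (-2*x) = 0 (equality of mixed partials for smooth f).
Similarly for dx ∧ dz and dy ∧ dz — all coefficients vanish. So d(df) = 0.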